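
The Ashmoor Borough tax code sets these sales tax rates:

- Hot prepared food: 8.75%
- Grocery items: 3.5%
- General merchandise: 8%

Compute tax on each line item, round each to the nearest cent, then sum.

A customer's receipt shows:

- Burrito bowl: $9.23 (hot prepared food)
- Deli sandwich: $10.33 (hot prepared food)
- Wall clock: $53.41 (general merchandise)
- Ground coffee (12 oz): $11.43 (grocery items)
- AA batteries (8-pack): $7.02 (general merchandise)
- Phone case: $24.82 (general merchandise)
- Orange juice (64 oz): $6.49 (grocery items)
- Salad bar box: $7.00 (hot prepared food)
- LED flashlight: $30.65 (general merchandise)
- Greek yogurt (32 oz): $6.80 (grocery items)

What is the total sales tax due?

$12.46

Burrito bowl $9.23: hot prepared food → 8.75% → $0.81
Deli sandwich $10.33: hot prepared food → 8.75% → $0.90
Wall clock $53.41: general merchandise → 8% → $4.27
Ground coffee (12 oz) $11.43: grocery items → 3.5% → $0.40
AA batteries (8-pack) $7.02: general merchandise → 8% → $0.56
Phone case $24.82: general merchandise → 8% → $1.99
Orange juice (64 oz) $6.49: grocery items → 3.5% → $0.23
Salad bar box $7.00: hot prepared food → 8.75% → $0.61
LED flashlight $30.65: general merchandise → 8% → $2.45
Greek yogurt (32 oz) $6.80: grocery items → 3.5% → $0.24
Total tax = $0.81 + $0.90 + $4.27 + $0.40 + $0.56 + $1.99 + $0.23 + $0.61 + $2.45 + $0.24 = $12.46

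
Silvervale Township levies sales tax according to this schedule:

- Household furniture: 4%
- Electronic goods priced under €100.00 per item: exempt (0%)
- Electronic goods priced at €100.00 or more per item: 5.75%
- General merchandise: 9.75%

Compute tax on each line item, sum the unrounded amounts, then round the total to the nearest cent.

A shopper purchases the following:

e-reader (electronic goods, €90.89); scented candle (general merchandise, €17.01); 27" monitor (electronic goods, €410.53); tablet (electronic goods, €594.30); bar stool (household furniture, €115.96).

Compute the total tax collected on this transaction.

€64.07

E-reader €90.89: electronic goods, under €100.00 → 0% → €0.00
Scented candle €17.01: general merchandise → 9.75% → €1.658475
27" monitor €410.53: electronic goods, €100.00 or more → 5.75% → €23.605475
Tablet €594.30: electronic goods, €100.00 or more → 5.75% → €34.17225
Bar stool €115.96: household furniture → 4% → €4.6384
Unrounded tax sum = €64.0746 → €64.07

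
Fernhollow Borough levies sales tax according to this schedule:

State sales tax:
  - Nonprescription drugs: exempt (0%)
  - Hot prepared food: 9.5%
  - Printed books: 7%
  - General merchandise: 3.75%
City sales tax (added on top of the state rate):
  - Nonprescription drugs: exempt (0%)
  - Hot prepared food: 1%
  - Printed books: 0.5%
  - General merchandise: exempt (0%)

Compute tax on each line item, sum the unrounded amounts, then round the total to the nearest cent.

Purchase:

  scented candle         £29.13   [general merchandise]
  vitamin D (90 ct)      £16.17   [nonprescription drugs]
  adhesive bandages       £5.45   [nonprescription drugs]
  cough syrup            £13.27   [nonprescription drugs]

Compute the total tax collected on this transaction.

£1.09

Scented candle £29.13: general merchandise → 3.75% + 0% city = 3.75% → £1.092375
Vitamin D (90 ct) £16.17: nonprescription drugs → 0% + 0% city = 0% → £0.00
Adhesive bandages £5.45: nonprescription drugs → 0% + 0% city = 0% → £0.00
Cough syrup £13.27: nonprescription drugs → 0% + 0% city = 0% → £0.00
Unrounded tax sum = £1.092375 → £1.09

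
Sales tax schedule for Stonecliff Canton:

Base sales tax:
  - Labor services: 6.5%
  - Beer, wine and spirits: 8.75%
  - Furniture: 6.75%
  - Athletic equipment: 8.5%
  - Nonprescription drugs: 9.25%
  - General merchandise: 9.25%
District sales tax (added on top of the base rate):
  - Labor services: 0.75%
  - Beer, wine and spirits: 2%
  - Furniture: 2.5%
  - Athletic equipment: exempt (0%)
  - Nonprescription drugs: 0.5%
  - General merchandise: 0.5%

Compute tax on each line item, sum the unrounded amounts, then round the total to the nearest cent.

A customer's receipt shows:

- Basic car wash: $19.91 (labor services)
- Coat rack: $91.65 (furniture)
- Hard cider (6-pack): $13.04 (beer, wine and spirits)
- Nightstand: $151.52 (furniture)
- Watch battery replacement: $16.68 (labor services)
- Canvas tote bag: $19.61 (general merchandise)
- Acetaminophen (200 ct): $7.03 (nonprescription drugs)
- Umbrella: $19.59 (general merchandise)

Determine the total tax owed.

$31.06

Basic car wash $19.91: labor services → 6.5% + 0.75% district = 7.25% → $1.443475
Coat rack $91.65: furniture → 6.75% + 2.5% district = 9.25% → $8.477625
Hard cider (6-pack) $13.04: beer, wine and spirits → 8.75% + 2% district = 10.75% → $1.4018
Nightstand $151.52: furniture → 6.75% + 2.5% district = 9.25% → $14.0156
Watch battery replacement $16.68: labor services → 6.5% + 0.75% district = 7.25% → $1.2093
Canvas tote bag $19.61: general merchandise → 9.25% + 0.5% district = 9.75% → $1.911975
Acetaminophen (200 ct) $7.03: nonprescription drugs → 9.25% + 0.5% district = 9.75% → $0.685425
Umbrella $19.59: general merchandise → 9.25% + 0.5% district = 9.75% → $1.910025
Unrounded tax sum = $31.055225 → $31.06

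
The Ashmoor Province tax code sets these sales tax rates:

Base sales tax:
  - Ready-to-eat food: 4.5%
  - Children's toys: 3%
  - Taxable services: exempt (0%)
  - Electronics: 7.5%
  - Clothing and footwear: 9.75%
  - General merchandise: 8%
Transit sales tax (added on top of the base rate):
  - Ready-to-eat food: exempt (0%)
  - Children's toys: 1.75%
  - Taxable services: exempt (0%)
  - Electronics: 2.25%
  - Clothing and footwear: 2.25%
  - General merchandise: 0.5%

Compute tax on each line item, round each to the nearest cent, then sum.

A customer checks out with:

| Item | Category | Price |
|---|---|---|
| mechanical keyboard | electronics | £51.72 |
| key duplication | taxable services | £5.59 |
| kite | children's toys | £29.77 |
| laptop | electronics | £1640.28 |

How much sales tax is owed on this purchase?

Mechanical keyboard £51.72: electronics → 7.5% + 2.25% transit = 9.75% → £5.04
Key duplication £5.59: taxable services → 0% + 0% transit = 0% → £0.00
Kite £29.77: children's toys → 3% + 1.75% transit = 4.75% → £1.41
Laptop £1640.28: electronics → 7.5% + 2.25% transit = 9.75% → £159.93
Total tax = £5.04 + £1.41 + £159.93 = £166.38

£166.38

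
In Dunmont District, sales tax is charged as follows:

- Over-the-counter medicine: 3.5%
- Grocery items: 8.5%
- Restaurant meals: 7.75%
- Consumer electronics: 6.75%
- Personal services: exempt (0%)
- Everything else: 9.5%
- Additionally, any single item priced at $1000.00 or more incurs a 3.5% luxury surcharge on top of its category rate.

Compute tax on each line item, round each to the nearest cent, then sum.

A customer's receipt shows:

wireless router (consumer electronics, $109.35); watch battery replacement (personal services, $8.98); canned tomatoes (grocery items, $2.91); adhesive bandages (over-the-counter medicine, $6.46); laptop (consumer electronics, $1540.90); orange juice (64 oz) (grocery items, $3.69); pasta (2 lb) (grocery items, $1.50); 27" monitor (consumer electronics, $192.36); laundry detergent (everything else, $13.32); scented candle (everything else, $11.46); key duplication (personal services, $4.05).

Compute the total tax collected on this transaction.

Wireless router $109.35: consumer electronics → 6.75% → $7.38
Watch battery replacement $8.98: personal services → 0% → $0.00
Canned tomatoes $2.91: grocery items → 8.5% → $0.25
Adhesive bandages $6.46: over-the-counter medicine → 3.5% → $0.23
Laptop $1540.90: consumer electronics → 6.75% + 3.5% surcharge = 10.25% → $157.94
Orange juice (64 oz) $3.69: grocery items → 8.5% → $0.31
Pasta (2 lb) $1.50: grocery items → 8.5% → $0.13
27" monitor $192.36: consumer electronics → 6.75% → $12.98
Laundry detergent $13.32: everything else → 9.5% → $1.27
Scented candle $11.46: everything else → 9.5% → $1.09
Key duplication $4.05: personal services → 0% → $0.00
Total tax = $7.38 + $0.25 + $0.23 + $157.94 + $0.31 + $0.13 + $12.98 + $1.27 + $1.09 = $181.58

$181.58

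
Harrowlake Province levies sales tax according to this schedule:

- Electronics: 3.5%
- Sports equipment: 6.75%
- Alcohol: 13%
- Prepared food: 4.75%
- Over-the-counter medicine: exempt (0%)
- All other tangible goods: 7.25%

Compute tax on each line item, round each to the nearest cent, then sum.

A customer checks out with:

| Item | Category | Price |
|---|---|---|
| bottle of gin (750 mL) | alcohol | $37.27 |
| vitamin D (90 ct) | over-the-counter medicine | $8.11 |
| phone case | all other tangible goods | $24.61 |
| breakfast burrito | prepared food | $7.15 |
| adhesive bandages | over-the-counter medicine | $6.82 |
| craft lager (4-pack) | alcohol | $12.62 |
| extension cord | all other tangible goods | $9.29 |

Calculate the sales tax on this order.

Bottle of gin (750 mL) $37.27: alcohol → 13% → $4.85
Vitamin D (90 ct) $8.11: over-the-counter medicine → 0% → $0.00
Phone case $24.61: all other tangible goods → 7.25% → $1.78
Breakfast burrito $7.15: prepared food → 4.75% → $0.34
Adhesive bandages $6.82: over-the-counter medicine → 0% → $0.00
Craft lager (4-pack) $12.62: alcohol → 13% → $1.64
Extension cord $9.29: all other tangible goods → 7.25% → $0.67
Total tax = $4.85 + $1.78 + $0.34 + $1.64 + $0.67 = $9.28

$9.28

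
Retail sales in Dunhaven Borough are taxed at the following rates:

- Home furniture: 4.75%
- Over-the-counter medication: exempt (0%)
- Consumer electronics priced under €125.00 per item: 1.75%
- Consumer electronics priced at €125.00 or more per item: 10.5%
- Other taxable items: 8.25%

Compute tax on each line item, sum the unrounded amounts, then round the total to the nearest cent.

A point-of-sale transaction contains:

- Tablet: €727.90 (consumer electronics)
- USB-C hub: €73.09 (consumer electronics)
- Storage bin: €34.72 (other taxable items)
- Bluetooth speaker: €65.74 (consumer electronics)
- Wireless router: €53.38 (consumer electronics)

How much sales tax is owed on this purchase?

Tablet €727.90: consumer electronics, €125.00 or more → 10.5% → €76.4295
USB-C hub €73.09: consumer electronics, under €125.00 → 1.75% → €1.279075
Storage bin €34.72: other taxable items → 8.25% → €2.8644
Bluetooth speaker €65.74: consumer electronics, under €125.00 → 1.75% → €1.15045
Wireless router €53.38: consumer electronics, under €125.00 → 1.75% → €0.93415
Unrounded tax sum = €82.657575 → €82.66

€82.66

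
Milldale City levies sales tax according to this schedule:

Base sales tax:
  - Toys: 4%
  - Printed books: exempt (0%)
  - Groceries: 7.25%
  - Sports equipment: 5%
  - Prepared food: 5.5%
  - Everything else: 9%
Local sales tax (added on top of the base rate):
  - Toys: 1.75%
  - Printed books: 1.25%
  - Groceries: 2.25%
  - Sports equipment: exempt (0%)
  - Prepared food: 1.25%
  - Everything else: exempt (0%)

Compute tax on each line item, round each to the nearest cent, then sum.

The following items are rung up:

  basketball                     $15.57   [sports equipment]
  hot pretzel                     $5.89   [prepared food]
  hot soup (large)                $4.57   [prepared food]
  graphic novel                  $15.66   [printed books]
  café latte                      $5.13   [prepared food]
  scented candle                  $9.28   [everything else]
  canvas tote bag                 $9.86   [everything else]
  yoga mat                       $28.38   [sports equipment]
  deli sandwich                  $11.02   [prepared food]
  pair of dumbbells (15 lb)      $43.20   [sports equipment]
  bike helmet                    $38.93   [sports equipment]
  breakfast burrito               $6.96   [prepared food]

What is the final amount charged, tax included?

$204.96

Basketball $15.57: sports equipment → 5% + 0% local = 5% → $0.78
Hot pretzel $5.89: prepared food → 5.5% + 1.25% local = 6.75% → $0.40
Hot soup (large) $4.57: prepared food → 5.5% + 1.25% local = 6.75% → $0.31
Graphic novel $15.66: printed books → 0% + 1.25% local = 1.25% → $0.20
Café latte $5.13: prepared food → 5.5% + 1.25% local = 6.75% → $0.35
Scented candle $9.28: everything else → 9% + 0% local = 9% → $0.84
Canvas tote bag $9.86: everything else → 9% + 0% local = 9% → $0.89
Yoga mat $28.38: sports equipment → 5% + 0% local = 5% → $1.42
Deli sandwich $11.02: prepared food → 5.5% + 1.25% local = 6.75% → $0.74
Pair of dumbbells (15 lb) $43.20: sports equipment → 5% + 0% local = 5% → $2.16
Bike helmet $38.93: sports equipment → 5% + 0% local = 5% → $1.95
Breakfast burrito $6.96: prepared food → 5.5% + 1.25% local = 6.75% → $0.47
Subtotal = $194.45; tax = $10.51; total due = $204.96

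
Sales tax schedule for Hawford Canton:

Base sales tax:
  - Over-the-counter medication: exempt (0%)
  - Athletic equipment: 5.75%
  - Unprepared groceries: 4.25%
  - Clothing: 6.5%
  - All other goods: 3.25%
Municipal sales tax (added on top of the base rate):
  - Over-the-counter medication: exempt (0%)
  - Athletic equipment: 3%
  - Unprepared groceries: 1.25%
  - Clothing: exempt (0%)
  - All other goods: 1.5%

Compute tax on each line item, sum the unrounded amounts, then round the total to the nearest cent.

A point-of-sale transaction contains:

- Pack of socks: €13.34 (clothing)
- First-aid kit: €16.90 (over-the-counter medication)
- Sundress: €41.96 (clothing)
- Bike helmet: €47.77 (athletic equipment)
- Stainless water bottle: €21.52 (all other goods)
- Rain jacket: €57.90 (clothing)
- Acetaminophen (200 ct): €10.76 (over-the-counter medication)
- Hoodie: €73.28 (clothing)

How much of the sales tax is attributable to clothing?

€12.12

Pack of socks €13.34: clothing → 6.5% + 0% municipal = 6.5% → €0.8671
Sundress €41.96: clothing → 6.5% + 0% municipal = 6.5% → €2.7274
Rain jacket €57.90: clothing → 6.5% + 0% municipal = 6.5% → €3.7635
Hoodie €73.28: clothing → 6.5% + 0% municipal = 6.5% → €4.7632
Tax on clothing: unrounded sum = €12.1212 → €12.12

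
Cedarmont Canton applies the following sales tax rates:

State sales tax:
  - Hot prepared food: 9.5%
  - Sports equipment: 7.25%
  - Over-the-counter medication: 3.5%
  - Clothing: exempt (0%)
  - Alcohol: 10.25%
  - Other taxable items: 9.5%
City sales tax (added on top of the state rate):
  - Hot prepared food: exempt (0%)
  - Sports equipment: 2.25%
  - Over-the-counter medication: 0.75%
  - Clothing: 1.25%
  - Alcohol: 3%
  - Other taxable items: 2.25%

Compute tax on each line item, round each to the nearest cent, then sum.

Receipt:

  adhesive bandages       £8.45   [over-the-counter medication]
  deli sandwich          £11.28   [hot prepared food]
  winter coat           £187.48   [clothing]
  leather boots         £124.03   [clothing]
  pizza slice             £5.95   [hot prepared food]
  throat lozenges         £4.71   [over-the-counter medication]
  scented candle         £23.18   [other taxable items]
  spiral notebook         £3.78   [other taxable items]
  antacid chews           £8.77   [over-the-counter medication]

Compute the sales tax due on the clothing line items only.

Winter coat £187.48: clothing → 0% + 1.25% city = 1.25% → £2.34
Leather boots £124.03: clothing → 0% + 1.25% city = 1.25% → £1.55
Tax on clothing = £2.34 + £1.55 = £3.89

£3.89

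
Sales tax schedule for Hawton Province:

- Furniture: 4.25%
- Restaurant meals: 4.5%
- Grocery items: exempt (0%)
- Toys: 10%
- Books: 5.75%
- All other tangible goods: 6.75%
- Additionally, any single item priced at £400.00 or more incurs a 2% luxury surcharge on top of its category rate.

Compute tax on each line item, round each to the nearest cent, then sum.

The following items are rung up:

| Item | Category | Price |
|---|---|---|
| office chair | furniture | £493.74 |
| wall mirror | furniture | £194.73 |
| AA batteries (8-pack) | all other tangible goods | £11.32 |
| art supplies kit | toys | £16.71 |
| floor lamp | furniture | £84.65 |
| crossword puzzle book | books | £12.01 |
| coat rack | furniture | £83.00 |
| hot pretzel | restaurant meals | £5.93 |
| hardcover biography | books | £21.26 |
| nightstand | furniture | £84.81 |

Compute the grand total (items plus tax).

Office chair £493.74: furniture → 4.25% + 2% surcharge = 6.25% → £30.86
Wall mirror £194.73: furniture → 4.25% → £8.28
AA batteries (8-pack) £11.32: all other tangible goods → 6.75% → £0.76
Art supplies kit £16.71: toys → 10% → £1.67
Floor lamp £84.65: furniture → 4.25% → £3.60
Crossword puzzle book £12.01: books → 5.75% → £0.69
Coat rack £83.00: furniture → 4.25% → £3.53
Hot pretzel £5.93: restaurant meals → 4.5% → £0.27
Hardcover biography £21.26: books → 5.75% → £1.22
Nightstand £84.81: furniture → 4.25% → £3.60
Subtotal = £1008.16; tax = £54.48; total due = £1062.64

£1062.64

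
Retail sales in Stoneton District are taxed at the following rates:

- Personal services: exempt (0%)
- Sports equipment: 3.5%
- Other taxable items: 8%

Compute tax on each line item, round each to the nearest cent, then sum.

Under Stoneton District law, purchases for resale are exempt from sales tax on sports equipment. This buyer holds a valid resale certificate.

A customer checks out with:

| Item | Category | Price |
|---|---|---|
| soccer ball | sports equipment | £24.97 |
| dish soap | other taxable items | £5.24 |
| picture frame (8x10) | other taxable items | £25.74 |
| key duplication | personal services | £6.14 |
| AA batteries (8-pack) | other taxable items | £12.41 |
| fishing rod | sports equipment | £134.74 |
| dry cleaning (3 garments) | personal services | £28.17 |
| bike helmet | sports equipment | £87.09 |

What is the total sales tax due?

Soccer ball £24.97: sports equipment, buyer-exempt → 0% → £0.00
Dish soap £5.24: other taxable items → 8% → £0.42
Picture frame (8x10) £25.74: other taxable items → 8% → £2.06
Key duplication £6.14: personal services → 0% → £0.00
AA batteries (8-pack) £12.41: other taxable items → 8% → £0.99
Fishing rod £134.74: sports equipment, buyer-exempt → 0% → £0.00
Dry cleaning (3 garments) £28.17: personal services → 0% → £0.00
Bike helmet £87.09: sports equipment, buyer-exempt → 0% → £0.00
Total tax = £0.42 + £2.06 + £0.99 = £3.47

£3.47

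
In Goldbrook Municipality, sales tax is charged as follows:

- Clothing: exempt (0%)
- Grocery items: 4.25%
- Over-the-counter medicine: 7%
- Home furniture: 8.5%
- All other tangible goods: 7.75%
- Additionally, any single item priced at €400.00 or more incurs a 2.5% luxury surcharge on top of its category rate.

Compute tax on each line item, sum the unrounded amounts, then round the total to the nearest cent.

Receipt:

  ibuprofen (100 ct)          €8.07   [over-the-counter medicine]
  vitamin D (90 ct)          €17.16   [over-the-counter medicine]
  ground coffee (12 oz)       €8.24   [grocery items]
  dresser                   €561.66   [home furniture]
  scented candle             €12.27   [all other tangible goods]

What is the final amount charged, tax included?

Ibuprofen (100 ct) €8.07: over-the-counter medicine → 7% → €0.5649
Vitamin D (90 ct) €17.16: over-the-counter medicine → 7% → €1.2012
Ground coffee (12 oz) €8.24: grocery items → 4.25% → €0.3502
Dresser €561.66: home furniture → 8.5% + 2.5% surcharge = 11% → €61.7826
Scented candle €12.27: all other tangible goods → 7.75% → €0.950925
Subtotal = €607.40; unrounded tax = €64.849825 → €64.85; total due = €672.25

€672.25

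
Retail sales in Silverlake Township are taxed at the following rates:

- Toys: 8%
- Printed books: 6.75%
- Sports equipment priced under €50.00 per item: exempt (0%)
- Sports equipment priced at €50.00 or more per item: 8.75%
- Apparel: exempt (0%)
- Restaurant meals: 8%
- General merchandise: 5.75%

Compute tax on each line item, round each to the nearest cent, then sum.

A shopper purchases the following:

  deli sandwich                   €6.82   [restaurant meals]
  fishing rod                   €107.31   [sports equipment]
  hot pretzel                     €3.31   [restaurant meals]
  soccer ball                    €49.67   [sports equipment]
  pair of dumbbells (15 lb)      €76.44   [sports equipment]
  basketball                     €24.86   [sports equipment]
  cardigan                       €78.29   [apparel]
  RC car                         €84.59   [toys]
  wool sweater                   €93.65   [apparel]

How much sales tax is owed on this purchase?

€23.66

Deli sandwich €6.82: restaurant meals → 8% → €0.55
Fishing rod €107.31: sports equipment, €50.00 or more → 8.75% → €9.39
Hot pretzel €3.31: restaurant meals → 8% → €0.26
Soccer ball €49.67: sports equipment, under €50.00 → 0% → €0.00
Pair of dumbbells (15 lb) €76.44: sports equipment, €50.00 or more → 8.75% → €6.69
Basketball €24.86: sports equipment, under €50.00 → 0% → €0.00
Cardigan €78.29: apparel → 0% → €0.00
RC car €84.59: toys → 8% → €6.77
Wool sweater €93.65: apparel → 0% → €0.00
Total tax = €0.55 + €9.39 + €0.26 + €6.69 + €6.77 = €23.66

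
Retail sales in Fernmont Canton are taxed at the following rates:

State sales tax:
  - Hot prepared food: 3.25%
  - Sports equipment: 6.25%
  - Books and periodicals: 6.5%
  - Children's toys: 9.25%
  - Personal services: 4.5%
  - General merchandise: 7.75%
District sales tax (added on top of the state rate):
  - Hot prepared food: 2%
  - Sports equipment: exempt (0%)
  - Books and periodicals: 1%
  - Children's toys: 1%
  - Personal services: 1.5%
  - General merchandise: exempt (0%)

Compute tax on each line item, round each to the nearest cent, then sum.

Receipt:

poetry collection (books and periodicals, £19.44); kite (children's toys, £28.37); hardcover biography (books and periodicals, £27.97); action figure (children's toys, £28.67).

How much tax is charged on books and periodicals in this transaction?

£3.56

Poetry collection £19.44: books and periodicals → 6.5% + 1% district = 7.5% → £1.46
Hardcover biography £27.97: books and periodicals → 6.5% + 1% district = 7.5% → £2.10
Tax on books and periodicals = £1.46 + £2.10 = £3.56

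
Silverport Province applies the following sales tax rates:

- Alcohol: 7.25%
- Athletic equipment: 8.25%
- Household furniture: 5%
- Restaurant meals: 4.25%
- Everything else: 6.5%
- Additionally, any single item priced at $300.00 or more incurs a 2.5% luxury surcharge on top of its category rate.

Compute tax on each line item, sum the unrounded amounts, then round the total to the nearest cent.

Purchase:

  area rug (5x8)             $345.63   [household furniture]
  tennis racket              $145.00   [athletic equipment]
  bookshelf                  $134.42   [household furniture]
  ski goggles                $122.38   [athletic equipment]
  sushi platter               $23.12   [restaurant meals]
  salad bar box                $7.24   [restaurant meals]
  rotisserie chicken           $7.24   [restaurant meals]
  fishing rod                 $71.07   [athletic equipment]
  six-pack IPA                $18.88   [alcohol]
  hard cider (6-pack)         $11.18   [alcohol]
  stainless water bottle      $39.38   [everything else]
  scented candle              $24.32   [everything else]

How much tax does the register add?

Area rug (5x8) $345.63: household furniture → 5% + 2.5% surcharge = 7.5% → $25.92225
Tennis racket $145.00: athletic equipment → 8.25% → $11.9625
Bookshelf $134.42: household furniture → 5% → $6.721
Ski goggles $122.38: athletic equipment → 8.25% → $10.09635
Sushi platter $23.12: restaurant meals → 4.25% → $0.9826
Salad bar box $7.24: restaurant meals → 4.25% → $0.3077
Rotisserie chicken $7.24: restaurant meals → 4.25% → $0.3077
Fishing rod $71.07: athletic equipment → 8.25% → $5.863275
Six-pack IPA $18.88: alcohol → 7.25% → $1.3688
Hard cider (6-pack) $11.18: alcohol → 7.25% → $0.81055
Stainless water bottle $39.38: everything else → 6.5% → $2.5597
Scented candle $24.32: everything else → 6.5% → $1.5808
Unrounded tax sum = $68.483225 → $68.48

$68.48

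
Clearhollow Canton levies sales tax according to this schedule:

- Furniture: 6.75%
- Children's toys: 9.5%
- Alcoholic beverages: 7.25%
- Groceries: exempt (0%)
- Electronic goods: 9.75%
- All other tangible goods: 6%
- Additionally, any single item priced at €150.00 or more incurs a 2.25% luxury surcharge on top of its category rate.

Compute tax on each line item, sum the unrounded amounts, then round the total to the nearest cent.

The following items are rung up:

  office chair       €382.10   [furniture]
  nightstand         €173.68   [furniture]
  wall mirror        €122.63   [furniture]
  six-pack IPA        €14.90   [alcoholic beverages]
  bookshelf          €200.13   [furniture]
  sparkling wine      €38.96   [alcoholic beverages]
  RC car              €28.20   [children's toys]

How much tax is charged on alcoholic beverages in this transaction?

Six-pack IPA €14.90: alcoholic beverages → 7.25% → €1.08025
Sparkling wine €38.96: alcoholic beverages → 7.25% → €2.8246
Tax on alcoholic beverages: unrounded sum = €3.90485 → €3.90

€3.90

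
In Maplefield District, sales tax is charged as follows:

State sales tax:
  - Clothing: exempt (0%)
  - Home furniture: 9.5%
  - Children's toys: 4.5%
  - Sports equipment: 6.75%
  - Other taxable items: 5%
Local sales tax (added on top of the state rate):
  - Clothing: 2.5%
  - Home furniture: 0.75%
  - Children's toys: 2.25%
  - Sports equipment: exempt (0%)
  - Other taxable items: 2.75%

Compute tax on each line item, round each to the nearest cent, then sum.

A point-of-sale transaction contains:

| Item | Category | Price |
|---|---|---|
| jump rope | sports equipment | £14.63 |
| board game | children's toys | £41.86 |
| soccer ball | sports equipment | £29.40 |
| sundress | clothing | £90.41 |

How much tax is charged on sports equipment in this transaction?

£2.97

Jump rope £14.63: sports equipment → 6.75% + 0% local = 6.75% → £0.99
Soccer ball £29.40: sports equipment → 6.75% + 0% local = 6.75% → £1.98
Tax on sports equipment = £0.99 + £1.98 = £2.97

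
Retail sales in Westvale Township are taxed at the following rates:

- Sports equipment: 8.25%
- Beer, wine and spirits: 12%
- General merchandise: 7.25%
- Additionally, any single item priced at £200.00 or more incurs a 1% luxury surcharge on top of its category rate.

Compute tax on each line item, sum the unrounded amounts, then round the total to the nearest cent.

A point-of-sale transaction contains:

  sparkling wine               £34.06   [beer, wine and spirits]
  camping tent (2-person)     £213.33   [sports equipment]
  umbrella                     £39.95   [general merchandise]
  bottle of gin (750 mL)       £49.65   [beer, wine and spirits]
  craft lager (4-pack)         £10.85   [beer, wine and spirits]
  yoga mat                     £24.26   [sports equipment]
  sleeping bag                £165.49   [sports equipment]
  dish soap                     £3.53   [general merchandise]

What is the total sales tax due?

Sparkling wine £34.06: beer, wine and spirits → 12% → £4.0872
Camping tent (2-person) £213.33: sports equipment → 8.25% + 1% surcharge = 9.25% → £19.733025
Umbrella £39.95: general merchandise → 7.25% → £2.896375
Bottle of gin (750 mL) £49.65: beer, wine and spirits → 12% → £5.958
Craft lager (4-pack) £10.85: beer, wine and spirits → 12% → £1.302
Yoga mat £24.26: sports equipment → 8.25% → £2.00145
Sleeping bag £165.49: sports equipment → 8.25% → £13.652925
Dish soap £3.53: general merchandise → 7.25% → £0.255925
Unrounded tax sum = £49.8869 → £49.89

£49.89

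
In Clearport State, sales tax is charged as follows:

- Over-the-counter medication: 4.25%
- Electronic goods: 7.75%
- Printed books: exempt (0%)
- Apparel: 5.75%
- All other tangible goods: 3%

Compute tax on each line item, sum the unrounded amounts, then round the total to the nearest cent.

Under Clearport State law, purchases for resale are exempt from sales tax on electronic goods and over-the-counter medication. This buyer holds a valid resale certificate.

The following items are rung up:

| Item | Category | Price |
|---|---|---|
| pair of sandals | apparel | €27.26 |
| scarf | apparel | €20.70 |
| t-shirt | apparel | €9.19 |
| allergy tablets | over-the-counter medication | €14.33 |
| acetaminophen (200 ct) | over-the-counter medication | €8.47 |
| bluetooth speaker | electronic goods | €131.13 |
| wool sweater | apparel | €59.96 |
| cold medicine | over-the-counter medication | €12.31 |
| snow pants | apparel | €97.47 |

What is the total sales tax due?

€12.34

Pair of sandals €27.26: apparel → 5.75% → €1.56745
Scarf €20.70: apparel → 5.75% → €1.19025
T-shirt €9.19: apparel → 5.75% → €0.528425
Allergy tablets €14.33: over-the-counter medication, buyer-exempt → 0% → €0.00
Acetaminophen (200 ct) €8.47: over-the-counter medication, buyer-exempt → 0% → €0.00
Bluetooth speaker €131.13: electronic goods, buyer-exempt → 0% → €0.00
Wool sweater €59.96: apparel → 5.75% → €3.4477
Cold medicine €12.31: over-the-counter medication, buyer-exempt → 0% → €0.00
Snow pants €97.47: apparel → 5.75% → €5.604525
Unrounded tax sum = €12.33835 → €12.34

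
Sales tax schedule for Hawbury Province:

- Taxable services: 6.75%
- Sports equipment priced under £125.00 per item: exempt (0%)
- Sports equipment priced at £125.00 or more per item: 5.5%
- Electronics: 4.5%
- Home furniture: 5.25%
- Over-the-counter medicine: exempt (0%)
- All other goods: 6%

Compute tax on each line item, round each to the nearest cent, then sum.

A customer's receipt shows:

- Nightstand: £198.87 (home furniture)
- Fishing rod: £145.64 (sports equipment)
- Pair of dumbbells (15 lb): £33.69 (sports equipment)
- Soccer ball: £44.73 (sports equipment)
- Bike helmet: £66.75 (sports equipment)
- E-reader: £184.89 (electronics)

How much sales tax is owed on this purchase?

Nightstand £198.87: home furniture → 5.25% → £10.44
Fishing rod £145.64: sports equipment, £125.00 or more → 5.5% → £8.01
Pair of dumbbells (15 lb) £33.69: sports equipment, under £125.00 → 0% → £0.00
Soccer ball £44.73: sports equipment, under £125.00 → 0% → £0.00
Bike helmet £66.75: sports equipment, under £125.00 → 0% → £0.00
E-reader £184.89: electronics → 4.5% → £8.32
Total tax = £10.44 + £8.01 + £8.32 = £26.77

£26.77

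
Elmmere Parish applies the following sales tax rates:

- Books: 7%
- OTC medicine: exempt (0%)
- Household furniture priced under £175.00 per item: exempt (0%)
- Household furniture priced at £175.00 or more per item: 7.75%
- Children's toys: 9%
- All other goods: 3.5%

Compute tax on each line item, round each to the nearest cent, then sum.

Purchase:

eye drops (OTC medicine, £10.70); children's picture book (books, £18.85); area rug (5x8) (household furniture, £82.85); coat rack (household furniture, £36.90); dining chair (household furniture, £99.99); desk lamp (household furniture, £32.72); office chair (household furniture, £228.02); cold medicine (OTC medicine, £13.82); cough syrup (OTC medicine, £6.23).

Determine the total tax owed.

£18.99

Eye drops £10.70: OTC medicine → 0% → £0.00
Children's picture book £18.85: books → 7% → £1.32
Area rug (5x8) £82.85: household furniture, under £175.00 → 0% → £0.00
Coat rack £36.90: household furniture, under £175.00 → 0% → £0.00
Dining chair £99.99: household furniture, under £175.00 → 0% → £0.00
Desk lamp £32.72: household furniture, under £175.00 → 0% → £0.00
Office chair £228.02: household furniture, £175.00 or more → 7.75% → £17.67
Cold medicine £13.82: OTC medicine → 0% → £0.00
Cough syrup £6.23: OTC medicine → 0% → £0.00
Total tax = £1.32 + £17.67 = £18.99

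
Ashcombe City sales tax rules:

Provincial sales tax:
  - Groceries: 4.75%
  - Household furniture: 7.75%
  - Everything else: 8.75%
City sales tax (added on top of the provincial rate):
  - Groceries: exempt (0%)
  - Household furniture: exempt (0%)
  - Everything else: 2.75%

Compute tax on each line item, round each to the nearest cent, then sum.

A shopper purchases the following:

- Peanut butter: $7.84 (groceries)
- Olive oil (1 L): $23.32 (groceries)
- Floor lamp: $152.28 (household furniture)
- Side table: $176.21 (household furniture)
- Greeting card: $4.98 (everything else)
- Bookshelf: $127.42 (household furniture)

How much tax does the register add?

$37.39

Peanut butter $7.84: groceries → 4.75% + 0% city = 4.75% → $0.37
Olive oil (1 L) $23.32: groceries → 4.75% + 0% city = 4.75% → $1.11
Floor lamp $152.28: household furniture → 7.75% + 0% city = 7.75% → $11.80
Side table $176.21: household furniture → 7.75% + 0% city = 7.75% → $13.66
Greeting card $4.98: everything else → 8.75% + 2.75% city = 11.5% → $0.57
Bookshelf $127.42: household furniture → 7.75% + 0% city = 7.75% → $9.88
Total tax = $0.37 + $1.11 + $11.80 + $13.66 + $0.57 + $9.88 = $37.39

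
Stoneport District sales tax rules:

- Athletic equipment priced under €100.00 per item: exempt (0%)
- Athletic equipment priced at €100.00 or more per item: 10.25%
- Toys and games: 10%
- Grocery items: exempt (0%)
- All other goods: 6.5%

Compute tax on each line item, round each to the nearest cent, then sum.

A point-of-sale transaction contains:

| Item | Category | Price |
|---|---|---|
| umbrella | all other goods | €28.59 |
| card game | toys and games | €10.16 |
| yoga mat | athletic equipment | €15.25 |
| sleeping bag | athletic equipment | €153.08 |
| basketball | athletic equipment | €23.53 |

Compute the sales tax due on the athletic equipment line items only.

Yoga mat €15.25: athletic equipment, under €100.00 → 0% → €0.00
Sleeping bag €153.08: athletic equipment, €100.00 or more → 10.25% → €15.69
Basketball €23.53: athletic equipment, under €100.00 → 0% → €0.00
Tax on athletic equipment = €0.00 + €15.69 + €0.00 = €15.69

€15.69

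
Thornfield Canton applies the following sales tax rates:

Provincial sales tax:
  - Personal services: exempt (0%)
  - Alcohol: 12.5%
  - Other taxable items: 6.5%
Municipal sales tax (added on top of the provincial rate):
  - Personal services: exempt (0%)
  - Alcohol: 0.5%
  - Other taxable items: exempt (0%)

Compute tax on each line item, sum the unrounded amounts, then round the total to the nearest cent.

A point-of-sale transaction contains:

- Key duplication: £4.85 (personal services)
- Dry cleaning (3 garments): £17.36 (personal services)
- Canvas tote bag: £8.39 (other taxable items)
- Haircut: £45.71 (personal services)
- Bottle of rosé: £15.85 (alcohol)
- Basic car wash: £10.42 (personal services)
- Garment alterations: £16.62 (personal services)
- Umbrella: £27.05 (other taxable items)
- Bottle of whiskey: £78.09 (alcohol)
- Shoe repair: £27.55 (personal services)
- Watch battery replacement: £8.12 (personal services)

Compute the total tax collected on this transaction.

£14.52

Key duplication £4.85: personal services → 0% + 0% municipal = 0% → £0.00
Dry cleaning (3 garments) £17.36: personal services → 0% + 0% municipal = 0% → £0.00
Canvas tote bag £8.39: other taxable items → 6.5% + 0% municipal = 6.5% → £0.54535
Haircut £45.71: personal services → 0% + 0% municipal = 0% → £0.00
Bottle of rosé £15.85: alcohol → 12.5% + 0.5% municipal = 13% → £2.0605
Basic car wash £10.42: personal services → 0% + 0% municipal = 0% → £0.00
Garment alterations £16.62: personal services → 0% + 0% municipal = 0% → £0.00
Umbrella £27.05: other taxable items → 6.5% + 0% municipal = 6.5% → £1.75825
Bottle of whiskey £78.09: alcohol → 12.5% + 0.5% municipal = 13% → £10.1517
Shoe repair £27.55: personal services → 0% + 0% municipal = 0% → £0.00
Watch battery replacement £8.12: personal services → 0% + 0% municipal = 0% → £0.00
Unrounded tax sum = £14.5158 → £14.52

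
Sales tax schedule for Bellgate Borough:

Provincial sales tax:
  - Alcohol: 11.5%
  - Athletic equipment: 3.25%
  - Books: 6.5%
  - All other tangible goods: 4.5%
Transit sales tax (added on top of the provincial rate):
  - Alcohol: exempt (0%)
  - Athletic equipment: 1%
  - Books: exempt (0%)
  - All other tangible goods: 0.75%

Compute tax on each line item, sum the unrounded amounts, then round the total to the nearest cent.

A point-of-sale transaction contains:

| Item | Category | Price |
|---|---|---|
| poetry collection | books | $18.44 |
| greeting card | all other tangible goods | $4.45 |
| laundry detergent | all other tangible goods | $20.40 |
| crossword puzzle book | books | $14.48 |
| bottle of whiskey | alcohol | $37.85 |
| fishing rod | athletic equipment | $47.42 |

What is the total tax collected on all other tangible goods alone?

Greeting card $4.45: all other tangible goods → 4.5% + 0.75% transit = 5.25% → $0.233625
Laundry detergent $20.40: all other tangible goods → 4.5% + 0.75% transit = 5.25% → $1.071
Tax on all other tangible goods: unrounded sum = $1.304625 → $1.30

$1.30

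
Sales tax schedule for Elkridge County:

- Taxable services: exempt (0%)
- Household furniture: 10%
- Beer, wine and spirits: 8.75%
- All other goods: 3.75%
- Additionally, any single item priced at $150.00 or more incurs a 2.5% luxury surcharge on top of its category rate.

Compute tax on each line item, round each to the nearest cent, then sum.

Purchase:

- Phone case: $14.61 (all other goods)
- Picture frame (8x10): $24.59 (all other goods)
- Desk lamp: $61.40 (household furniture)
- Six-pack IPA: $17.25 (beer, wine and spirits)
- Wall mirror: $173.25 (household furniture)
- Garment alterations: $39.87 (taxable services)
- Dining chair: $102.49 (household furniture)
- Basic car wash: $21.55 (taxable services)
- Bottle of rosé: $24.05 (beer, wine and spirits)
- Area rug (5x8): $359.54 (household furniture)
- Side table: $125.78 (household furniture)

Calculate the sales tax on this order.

$100.65

Phone case $14.61: all other goods → 3.75% → $0.55
Picture frame (8x10) $24.59: all other goods → 3.75% → $0.92
Desk lamp $61.40: household furniture → 10% → $6.14
Six-pack IPA $17.25: beer, wine and spirits → 8.75% → $1.51
Wall mirror $173.25: household furniture → 10% + 2.5% surcharge = 12.5% → $21.66
Garment alterations $39.87: taxable services → 0% → $0.00
Dining chair $102.49: household furniture → 10% → $10.25
Basic car wash $21.55: taxable services → 0% → $0.00
Bottle of rosé $24.05: beer, wine and spirits → 8.75% → $2.10
Area rug (5x8) $359.54: household furniture → 10% + 2.5% surcharge = 12.5% → $44.94
Side table $125.78: household furniture → 10% → $12.58
Total tax = $0.55 + $0.92 + $6.14 + $1.51 + $21.66 + $10.25 + $2.10 + $44.94 + $12.58 = $100.65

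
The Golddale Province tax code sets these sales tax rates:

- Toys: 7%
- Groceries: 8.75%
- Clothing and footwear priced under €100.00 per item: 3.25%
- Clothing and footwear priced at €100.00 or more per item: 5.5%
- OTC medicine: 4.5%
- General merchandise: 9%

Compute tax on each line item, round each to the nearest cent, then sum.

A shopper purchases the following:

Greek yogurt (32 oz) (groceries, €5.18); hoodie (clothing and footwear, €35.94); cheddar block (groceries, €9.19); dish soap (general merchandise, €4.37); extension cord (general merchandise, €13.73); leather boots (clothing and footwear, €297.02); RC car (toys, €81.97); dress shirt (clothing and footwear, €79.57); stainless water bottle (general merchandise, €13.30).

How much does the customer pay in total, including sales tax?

Greek yogurt (32 oz) €5.18: groceries → 8.75% → €0.45
Hoodie €35.94: clothing and footwear, under €100.00 → 3.25% → €1.17
Cheddar block €9.19: groceries → 8.75% → €0.80
Dish soap €4.37: general merchandise → 9% → €0.39
Extension cord €13.73: general merchandise → 9% → €1.24
Leather boots €297.02: clothing and footwear, €100.00 or more → 5.5% → €16.34
RC car €81.97: toys → 7% → €5.74
Dress shirt €79.57: clothing and footwear, under €100.00 → 3.25% → €2.59
Stainless water bottle €13.30: general merchandise → 9% → €1.20
Subtotal = €540.27; tax = €29.92; total due = €570.19

€570.19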